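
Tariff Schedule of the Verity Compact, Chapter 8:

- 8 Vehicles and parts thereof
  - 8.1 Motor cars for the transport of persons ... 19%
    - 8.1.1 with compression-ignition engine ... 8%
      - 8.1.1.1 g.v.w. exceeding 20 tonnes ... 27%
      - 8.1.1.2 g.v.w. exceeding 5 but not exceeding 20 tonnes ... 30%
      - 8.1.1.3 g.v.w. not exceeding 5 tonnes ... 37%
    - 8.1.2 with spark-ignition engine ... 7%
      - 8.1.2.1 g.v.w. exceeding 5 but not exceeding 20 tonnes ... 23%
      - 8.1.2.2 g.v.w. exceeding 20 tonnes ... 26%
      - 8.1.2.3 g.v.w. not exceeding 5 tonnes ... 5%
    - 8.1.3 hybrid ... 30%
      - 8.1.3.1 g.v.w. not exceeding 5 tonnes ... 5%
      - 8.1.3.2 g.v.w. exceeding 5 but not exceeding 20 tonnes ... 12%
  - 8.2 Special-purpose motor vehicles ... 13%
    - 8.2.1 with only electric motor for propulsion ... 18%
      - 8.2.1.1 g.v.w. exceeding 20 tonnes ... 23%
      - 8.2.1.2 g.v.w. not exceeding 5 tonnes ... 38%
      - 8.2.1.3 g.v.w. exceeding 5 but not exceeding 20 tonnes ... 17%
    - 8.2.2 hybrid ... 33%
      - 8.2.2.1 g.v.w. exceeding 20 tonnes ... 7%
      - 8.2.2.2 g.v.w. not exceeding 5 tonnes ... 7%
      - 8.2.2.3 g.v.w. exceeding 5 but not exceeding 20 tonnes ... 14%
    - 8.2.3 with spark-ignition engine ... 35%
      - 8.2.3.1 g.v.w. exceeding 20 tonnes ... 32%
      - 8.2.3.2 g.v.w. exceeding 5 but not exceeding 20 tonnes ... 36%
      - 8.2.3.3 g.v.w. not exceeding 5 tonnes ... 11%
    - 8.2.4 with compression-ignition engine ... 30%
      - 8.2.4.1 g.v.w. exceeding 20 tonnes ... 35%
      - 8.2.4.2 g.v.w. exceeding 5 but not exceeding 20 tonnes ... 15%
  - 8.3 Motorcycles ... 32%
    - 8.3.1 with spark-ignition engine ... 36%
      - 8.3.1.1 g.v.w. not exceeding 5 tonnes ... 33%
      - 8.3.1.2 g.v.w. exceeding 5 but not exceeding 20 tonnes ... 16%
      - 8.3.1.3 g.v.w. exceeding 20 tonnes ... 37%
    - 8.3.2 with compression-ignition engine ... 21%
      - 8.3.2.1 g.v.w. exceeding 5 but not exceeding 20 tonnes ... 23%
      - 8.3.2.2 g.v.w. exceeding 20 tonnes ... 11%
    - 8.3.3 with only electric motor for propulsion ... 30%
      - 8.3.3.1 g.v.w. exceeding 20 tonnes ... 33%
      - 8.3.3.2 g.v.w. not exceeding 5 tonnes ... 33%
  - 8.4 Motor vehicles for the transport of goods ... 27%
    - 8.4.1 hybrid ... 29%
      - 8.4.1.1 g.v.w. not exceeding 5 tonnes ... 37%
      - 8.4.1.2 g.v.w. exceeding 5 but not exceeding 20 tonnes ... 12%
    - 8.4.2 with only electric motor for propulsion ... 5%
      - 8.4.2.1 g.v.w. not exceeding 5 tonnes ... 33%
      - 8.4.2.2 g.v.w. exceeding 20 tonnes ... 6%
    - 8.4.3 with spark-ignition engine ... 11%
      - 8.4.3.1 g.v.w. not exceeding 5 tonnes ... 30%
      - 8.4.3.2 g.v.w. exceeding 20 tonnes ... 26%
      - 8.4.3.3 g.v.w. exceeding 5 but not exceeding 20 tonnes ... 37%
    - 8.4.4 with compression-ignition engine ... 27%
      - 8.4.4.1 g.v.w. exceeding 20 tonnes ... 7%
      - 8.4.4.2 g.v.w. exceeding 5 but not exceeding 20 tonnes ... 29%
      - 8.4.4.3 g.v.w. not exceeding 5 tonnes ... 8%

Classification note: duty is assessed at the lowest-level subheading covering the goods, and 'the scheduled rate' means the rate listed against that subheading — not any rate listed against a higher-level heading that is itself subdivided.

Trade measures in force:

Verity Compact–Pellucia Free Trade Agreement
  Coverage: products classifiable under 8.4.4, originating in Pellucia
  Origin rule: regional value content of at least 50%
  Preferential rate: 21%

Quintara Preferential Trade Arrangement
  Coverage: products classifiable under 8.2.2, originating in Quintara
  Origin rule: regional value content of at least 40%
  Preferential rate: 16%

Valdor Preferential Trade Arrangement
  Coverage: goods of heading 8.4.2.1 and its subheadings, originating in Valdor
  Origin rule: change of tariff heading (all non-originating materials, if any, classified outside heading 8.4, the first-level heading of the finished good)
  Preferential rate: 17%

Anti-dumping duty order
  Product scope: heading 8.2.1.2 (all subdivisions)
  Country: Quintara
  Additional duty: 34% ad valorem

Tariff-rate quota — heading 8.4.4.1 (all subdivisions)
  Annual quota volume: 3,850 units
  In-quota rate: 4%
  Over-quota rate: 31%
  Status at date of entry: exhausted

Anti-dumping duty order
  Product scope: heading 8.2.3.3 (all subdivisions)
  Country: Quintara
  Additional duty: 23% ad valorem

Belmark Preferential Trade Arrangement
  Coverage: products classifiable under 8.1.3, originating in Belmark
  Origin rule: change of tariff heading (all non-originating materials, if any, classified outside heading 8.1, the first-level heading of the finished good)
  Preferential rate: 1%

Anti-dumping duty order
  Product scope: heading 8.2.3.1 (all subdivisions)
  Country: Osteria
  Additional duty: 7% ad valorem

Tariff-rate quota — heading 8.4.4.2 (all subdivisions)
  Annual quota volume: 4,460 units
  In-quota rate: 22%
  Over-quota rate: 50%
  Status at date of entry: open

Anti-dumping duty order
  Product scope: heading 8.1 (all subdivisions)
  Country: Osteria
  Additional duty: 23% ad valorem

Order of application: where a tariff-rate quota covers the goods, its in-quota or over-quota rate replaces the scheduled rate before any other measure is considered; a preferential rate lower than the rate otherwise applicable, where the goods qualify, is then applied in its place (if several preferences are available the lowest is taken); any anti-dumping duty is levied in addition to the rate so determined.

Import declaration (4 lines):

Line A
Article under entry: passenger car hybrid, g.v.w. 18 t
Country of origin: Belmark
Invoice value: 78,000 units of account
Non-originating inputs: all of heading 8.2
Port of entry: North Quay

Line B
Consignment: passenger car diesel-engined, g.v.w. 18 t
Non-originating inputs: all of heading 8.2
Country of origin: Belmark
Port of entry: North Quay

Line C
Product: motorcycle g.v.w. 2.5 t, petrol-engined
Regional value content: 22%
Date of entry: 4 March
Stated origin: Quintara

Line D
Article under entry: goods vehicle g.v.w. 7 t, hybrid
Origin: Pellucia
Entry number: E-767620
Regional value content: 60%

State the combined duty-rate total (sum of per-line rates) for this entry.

76%

Line A: passenger car → 8.1; hybrid → 8.1.3; g.v.w. 18 t → 8.1.3.2. Scheduled 12%. Belmark agreement on 8.1.3: CTH met → 1% available; preferential 1%. → 1%.
Line B: passenger car → 8.1; diesel-engined → 8.1.1; g.v.w. 18 t → 8.1.1.2. Scheduled 30%. Belmark agreement on 8.1.3: 8.1.1.2 not covered. → 30%.
Line C: motorcycle → 8.3; petrol-engined → 8.3.1; g.v.w. 2.5 t → 8.3.1.1. Scheduled 33%. Quintara agreement on 8.2.2: 8.3.1.1 not covered. → 33%.
Line D: goods vehicle → 8.4; hybrid → 8.4.1; g.v.w. 7 t → 8.4.1.2. Scheduled 12%. Pellucia agreement on 8.4.4: 8.4.1.2 not covered. → 12%.
Sum: 1% + 30% + 33% + 12% = 76%.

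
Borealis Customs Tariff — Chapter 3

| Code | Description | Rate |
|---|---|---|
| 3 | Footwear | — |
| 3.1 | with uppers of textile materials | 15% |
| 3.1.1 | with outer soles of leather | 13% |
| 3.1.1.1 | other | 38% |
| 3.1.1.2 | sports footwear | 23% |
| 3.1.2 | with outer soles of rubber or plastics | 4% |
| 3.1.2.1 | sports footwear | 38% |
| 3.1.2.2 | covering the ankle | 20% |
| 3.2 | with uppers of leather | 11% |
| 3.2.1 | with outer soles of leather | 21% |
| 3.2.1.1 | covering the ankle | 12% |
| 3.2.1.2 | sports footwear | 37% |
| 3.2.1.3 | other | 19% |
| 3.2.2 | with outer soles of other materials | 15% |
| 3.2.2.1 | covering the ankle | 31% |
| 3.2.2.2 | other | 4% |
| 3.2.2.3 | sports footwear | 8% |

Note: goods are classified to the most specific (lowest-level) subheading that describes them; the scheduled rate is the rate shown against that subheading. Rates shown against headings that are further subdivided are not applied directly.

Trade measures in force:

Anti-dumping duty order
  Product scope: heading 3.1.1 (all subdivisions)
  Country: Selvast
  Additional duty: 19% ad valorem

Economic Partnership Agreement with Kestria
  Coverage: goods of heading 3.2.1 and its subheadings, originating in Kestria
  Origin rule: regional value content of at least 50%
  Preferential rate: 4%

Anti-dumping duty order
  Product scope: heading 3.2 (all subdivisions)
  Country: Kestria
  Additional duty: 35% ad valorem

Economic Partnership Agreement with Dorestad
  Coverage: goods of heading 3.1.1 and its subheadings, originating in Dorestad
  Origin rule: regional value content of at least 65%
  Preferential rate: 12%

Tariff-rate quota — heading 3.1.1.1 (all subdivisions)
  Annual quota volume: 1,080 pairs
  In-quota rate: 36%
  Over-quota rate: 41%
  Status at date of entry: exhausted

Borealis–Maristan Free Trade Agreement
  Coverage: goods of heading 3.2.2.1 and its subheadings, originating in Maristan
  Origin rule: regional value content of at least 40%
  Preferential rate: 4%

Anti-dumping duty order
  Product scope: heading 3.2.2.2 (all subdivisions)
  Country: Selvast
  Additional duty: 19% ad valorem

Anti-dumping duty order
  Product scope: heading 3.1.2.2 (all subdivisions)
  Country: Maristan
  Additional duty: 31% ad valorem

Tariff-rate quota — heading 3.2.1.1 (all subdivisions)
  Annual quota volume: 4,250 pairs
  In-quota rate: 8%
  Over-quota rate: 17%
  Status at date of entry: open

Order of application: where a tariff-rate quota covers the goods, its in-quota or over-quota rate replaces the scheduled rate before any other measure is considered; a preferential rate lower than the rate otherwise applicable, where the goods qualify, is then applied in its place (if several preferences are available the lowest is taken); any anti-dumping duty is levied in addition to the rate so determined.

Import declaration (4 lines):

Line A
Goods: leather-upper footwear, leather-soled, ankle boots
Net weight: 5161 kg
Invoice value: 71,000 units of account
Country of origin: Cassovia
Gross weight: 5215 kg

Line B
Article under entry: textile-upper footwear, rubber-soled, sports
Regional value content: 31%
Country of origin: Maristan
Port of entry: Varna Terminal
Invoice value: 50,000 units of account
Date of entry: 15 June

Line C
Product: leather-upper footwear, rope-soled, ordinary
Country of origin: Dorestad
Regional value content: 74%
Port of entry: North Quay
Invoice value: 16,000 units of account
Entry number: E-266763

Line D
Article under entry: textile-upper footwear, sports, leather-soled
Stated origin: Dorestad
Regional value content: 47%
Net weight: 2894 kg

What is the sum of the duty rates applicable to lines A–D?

73%

Line A: leather-upper → 3.2; leather-soled → 3.2.1; ankle boots → 3.2.1.1. Scheduled 12%. quota on 3.2.1.1 open → in-quota 8%. → 8%.
Line B: textile-upper → 3.1; rubber-soled → 3.1.2; sports → 3.1.2.1. Scheduled 38%. Maristan agreement on 3.2.2.1: 3.1.2.1 not covered. → 38%.
Line C: leather-upper → 3.2; rope-soled → 3.2.2; ordinary → 3.2.2.2. Scheduled 4%. Dorestad agreement on 3.1.1: 3.2.2.2 not covered. → 4%.
Line D: textile-upper → 3.1; leather-soled → 3.1.1; sports → 3.1.1.2. Scheduled 23%. Dorestad agreement on 3.1.1: RVC < 65%. → 23%.
Sum: 8% + 38% + 4% + 23% = 73%.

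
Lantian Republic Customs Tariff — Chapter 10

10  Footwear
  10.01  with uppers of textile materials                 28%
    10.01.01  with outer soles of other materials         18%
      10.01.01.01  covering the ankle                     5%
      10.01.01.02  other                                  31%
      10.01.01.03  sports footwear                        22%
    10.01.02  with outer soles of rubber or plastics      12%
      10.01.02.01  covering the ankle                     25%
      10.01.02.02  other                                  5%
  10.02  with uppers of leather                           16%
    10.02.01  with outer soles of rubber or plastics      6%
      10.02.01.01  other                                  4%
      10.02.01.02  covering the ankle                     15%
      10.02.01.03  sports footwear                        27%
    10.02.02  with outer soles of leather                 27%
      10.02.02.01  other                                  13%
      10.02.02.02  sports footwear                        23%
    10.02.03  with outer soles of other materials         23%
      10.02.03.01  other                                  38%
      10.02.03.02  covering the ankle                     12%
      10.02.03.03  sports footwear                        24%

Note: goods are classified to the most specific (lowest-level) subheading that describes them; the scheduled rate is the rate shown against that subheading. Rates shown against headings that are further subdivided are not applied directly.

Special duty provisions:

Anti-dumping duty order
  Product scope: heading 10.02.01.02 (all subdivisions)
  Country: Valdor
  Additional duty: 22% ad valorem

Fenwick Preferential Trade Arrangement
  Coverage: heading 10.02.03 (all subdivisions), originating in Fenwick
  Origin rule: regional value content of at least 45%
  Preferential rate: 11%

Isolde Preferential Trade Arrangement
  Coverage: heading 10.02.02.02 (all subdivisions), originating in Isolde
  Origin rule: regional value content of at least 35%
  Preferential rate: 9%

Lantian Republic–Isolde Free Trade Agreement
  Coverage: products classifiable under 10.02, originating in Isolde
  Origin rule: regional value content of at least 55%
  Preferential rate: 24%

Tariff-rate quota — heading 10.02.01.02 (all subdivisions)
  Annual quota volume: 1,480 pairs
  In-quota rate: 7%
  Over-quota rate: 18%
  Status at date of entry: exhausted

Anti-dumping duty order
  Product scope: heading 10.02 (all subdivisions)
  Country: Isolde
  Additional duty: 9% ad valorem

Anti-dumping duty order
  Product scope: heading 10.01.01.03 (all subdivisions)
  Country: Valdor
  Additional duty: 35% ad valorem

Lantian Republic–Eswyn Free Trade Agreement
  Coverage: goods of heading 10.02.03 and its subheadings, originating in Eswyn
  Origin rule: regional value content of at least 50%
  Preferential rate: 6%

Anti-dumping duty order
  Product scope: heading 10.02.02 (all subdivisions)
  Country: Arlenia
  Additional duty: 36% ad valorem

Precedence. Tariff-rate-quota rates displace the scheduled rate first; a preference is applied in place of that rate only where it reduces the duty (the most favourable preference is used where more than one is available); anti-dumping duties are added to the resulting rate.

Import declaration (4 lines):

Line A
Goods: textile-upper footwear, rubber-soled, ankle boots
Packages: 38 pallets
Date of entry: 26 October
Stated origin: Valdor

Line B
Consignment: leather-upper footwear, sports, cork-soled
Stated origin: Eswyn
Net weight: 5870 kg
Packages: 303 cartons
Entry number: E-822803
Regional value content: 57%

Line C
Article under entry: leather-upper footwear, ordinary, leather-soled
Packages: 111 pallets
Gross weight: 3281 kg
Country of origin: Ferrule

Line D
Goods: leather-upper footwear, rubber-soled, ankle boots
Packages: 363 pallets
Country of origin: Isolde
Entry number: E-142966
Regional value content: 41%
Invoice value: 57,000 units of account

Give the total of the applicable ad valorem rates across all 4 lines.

Line A: textile-upper → 10.01; rubber-soled → 10.01.02; ankle boots → 10.01.02.01. Scheduled 25%. No special measure applies. → 25%.
Line B: leather-upper → 10.02; cork-soled → 10.02.03; sports → 10.02.03.03. Scheduled 24%. Eswyn agreement on 10.02.03: RVC ≥ 50% → 6% available; preferential 6%. → 6%.
Line C: leather-upper → 10.02; leather-soled → 10.02.02; ordinary → 10.02.02.01. Scheduled 13%. No special measure applies. → 13%.
Line D: leather-upper → 10.02; rubber-soled → 10.02.01; ankle boots → 10.02.01.02. Scheduled 15%. quota on 10.02.01.02 exhausted → over-quota 18%; Isolde agreement on 10.02.02.02: 10.02.01.02 not covered; Isolde agreement on 10.02: RVC < 55%; anti-dumping (Isolde, 10.02): +9%; total 18% + 9% = 27%. → 27%.
Sum: 25% + 6% + 13% + 27% = 71%.

71%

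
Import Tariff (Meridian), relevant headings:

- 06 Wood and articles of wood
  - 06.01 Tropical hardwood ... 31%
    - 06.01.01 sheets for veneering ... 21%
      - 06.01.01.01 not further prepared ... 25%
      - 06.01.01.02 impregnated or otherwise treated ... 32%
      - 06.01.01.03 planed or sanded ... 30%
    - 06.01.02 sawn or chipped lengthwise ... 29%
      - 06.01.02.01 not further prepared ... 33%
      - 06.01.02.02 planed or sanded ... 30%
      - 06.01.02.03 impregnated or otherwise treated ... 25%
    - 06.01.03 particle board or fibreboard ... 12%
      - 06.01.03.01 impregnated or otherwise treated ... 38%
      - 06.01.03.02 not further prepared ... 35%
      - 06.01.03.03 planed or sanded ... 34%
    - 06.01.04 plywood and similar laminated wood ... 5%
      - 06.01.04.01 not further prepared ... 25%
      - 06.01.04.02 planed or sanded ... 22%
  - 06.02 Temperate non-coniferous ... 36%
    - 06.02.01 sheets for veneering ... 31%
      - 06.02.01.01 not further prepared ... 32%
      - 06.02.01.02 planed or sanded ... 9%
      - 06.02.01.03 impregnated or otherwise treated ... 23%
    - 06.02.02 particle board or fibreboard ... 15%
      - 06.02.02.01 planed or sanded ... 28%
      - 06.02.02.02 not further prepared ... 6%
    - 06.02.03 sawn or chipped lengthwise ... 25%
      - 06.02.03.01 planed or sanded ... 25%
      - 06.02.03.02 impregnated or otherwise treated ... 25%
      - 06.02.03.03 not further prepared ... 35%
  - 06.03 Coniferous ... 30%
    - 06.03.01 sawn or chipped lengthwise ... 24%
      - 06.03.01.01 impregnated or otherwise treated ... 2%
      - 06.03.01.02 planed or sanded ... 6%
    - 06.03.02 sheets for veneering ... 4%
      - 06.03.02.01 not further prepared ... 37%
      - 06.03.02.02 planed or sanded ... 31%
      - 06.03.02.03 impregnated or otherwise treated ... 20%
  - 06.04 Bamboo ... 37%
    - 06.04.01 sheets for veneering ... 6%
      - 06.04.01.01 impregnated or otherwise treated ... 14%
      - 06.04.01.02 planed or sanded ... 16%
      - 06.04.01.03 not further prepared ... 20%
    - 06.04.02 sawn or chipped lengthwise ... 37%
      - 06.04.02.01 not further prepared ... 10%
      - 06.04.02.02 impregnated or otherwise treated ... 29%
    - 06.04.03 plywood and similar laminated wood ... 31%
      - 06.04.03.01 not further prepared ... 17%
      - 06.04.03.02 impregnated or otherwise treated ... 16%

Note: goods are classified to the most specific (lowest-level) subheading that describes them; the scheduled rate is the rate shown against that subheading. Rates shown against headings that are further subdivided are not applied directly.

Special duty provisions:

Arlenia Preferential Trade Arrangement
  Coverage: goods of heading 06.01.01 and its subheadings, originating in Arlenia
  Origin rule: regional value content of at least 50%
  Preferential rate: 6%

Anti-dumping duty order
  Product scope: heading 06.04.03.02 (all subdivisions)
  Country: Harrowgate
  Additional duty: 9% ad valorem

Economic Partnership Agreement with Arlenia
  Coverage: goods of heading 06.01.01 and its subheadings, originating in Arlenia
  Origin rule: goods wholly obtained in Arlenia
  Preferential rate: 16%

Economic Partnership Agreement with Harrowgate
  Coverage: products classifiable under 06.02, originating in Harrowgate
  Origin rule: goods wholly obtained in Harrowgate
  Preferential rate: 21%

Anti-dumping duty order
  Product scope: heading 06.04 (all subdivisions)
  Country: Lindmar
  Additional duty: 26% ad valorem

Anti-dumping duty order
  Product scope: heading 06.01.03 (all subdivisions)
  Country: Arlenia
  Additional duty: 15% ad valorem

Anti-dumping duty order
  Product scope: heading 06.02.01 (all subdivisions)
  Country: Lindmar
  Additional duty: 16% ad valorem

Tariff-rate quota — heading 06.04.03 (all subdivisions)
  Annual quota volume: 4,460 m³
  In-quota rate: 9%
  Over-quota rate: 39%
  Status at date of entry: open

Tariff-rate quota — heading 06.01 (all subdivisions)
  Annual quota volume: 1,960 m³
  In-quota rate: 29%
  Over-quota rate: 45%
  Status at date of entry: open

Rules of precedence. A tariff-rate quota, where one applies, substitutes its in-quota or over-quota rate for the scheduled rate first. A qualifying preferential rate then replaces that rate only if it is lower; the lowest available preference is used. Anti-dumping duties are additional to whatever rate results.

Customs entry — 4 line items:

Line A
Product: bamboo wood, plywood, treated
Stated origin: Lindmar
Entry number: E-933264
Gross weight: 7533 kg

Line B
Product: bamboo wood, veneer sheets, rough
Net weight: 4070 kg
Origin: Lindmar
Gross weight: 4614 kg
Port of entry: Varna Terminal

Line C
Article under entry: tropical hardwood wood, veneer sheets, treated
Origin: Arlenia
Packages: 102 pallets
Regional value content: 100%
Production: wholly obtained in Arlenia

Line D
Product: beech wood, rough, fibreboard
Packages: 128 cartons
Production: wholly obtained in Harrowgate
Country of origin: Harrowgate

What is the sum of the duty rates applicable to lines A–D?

Line A: bamboo → 06.04; plywood → 06.04.03; treated → 06.04.03.02. Scheduled 16%. quota on 06.04.03 open → in-quota 9%; anti-dumping (Lindmar, 06.04): +26%; total 9% + 26% = 35%. → 35%.
Line B: bamboo → 06.04; veneer sheets → 06.04.01; rough → 06.04.01.03. Scheduled 20%. anti-dumping (Lindmar, 06.04): +26%; total 20% + 26% = 46%. → 46%.
Line C: tropical hardwood → 06.01; veneer sheets → 06.01.01; treated → 06.01.01.02. Scheduled 32%. quota on 06.01 open → in-quota 29%; Arlenia agreement on 06.01.01: RVC ≥ 50% → 6% available; Arlenia agreement on 06.01.01: wholly obtained → 16% available; preferential 6%. → 6%.
Line D: beech → 06.02; fibreboard → 06.02.02; rough → 06.02.02.02. Scheduled 6%. Harrowgate agreement on 06.02: wholly obtained → 21% available; preference 21% not lower than 6% → no reduction. → 6%.
Sum: 35% + 46% + 6% + 6% = 93%.

93%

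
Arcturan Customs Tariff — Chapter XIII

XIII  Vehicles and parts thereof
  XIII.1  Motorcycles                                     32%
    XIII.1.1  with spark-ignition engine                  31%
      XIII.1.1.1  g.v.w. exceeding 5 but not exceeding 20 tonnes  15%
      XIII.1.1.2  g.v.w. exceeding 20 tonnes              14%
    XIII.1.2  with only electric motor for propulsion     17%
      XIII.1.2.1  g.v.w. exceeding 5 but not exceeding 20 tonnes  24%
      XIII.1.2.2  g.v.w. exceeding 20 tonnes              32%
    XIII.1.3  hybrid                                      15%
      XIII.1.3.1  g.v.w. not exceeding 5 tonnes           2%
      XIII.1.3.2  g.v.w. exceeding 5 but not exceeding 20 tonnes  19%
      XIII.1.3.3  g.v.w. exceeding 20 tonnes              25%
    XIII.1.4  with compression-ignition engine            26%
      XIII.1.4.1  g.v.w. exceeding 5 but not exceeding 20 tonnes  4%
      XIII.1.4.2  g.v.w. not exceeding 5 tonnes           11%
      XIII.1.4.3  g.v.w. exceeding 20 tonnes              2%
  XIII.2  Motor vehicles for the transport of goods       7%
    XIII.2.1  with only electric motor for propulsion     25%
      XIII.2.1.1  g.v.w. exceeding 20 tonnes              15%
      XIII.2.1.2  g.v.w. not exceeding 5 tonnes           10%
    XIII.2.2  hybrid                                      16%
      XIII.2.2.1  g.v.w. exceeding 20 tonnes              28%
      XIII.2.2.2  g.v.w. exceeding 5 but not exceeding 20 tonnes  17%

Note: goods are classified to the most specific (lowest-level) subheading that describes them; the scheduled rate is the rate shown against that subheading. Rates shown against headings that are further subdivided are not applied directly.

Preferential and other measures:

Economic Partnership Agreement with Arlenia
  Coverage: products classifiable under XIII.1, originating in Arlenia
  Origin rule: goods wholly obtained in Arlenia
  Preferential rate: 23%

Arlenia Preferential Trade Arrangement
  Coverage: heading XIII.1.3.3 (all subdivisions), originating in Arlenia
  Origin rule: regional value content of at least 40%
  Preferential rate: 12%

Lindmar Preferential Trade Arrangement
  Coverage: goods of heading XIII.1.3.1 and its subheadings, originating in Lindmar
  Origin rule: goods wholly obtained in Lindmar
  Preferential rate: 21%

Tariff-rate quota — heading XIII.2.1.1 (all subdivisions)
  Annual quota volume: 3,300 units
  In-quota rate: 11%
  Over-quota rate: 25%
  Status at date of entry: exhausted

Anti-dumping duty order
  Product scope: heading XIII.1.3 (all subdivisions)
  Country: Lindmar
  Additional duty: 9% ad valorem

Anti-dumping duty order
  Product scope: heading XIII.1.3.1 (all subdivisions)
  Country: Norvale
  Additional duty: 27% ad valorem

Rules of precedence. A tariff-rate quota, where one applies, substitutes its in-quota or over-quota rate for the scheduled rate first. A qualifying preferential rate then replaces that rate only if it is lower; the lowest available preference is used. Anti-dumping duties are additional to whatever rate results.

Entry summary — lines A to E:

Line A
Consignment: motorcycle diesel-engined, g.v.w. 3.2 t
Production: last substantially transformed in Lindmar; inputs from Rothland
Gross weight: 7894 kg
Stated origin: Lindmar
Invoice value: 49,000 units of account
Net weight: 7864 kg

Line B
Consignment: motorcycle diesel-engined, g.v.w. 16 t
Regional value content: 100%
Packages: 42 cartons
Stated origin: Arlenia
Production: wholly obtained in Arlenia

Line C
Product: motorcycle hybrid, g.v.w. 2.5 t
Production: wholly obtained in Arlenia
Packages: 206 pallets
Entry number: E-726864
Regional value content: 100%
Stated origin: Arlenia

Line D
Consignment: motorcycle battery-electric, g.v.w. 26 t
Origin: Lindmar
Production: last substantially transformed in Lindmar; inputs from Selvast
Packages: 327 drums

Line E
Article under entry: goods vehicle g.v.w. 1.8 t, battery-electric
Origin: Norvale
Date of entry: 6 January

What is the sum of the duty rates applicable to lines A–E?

59%

Line A: motorcycle → XIII.1; diesel-engined → XIII.1.4; g.v.w. 3.2 t → XIII.1.4.2. Scheduled 11%. Lindmar agreement on XIII.1.3.1: XIII.1.4.2 not covered. → 11%.
Line B: motorcycle → XIII.1; diesel-engined → XIII.1.4; g.v.w. 16 t → XIII.1.4.1. Scheduled 4%. Arlenia agreement on XIII.1: wholly obtained → 23% available; Arlenia agreement on XIII.1.3.3: XIII.1.4.1 not covered; preference 23% not lower than 4% → no reduction. → 4%.
Line C: motorcycle → XIII.1; hybrid → XIII.1.3; g.v.w. 2.5 t → XIII.1.3.1. Scheduled 2%. Arlenia agreement on XIII.1: wholly obtained → 23% available; Arlenia agreement on XIII.1.3.3: XIII.1.3.1 not covered; preference 23% not lower than 2% → no reduction. → 2%.
Line D: motorcycle → XIII.1; battery-electric → XIII.1.2; g.v.w. 26 t → XIII.1.2.2. Scheduled 32%. Lindmar agreement on XIII.1.3.1: XIII.1.2.2 not covered. → 32%.
Line E: goods vehicle → XIII.2; battery-electric → XIII.2.1; g.v.w. 1.8 t → XIII.2.1.2. Scheduled 10%. No special measure applies. → 10%.
Sum: 11% + 4% + 2% + 32% + 10% = 59%.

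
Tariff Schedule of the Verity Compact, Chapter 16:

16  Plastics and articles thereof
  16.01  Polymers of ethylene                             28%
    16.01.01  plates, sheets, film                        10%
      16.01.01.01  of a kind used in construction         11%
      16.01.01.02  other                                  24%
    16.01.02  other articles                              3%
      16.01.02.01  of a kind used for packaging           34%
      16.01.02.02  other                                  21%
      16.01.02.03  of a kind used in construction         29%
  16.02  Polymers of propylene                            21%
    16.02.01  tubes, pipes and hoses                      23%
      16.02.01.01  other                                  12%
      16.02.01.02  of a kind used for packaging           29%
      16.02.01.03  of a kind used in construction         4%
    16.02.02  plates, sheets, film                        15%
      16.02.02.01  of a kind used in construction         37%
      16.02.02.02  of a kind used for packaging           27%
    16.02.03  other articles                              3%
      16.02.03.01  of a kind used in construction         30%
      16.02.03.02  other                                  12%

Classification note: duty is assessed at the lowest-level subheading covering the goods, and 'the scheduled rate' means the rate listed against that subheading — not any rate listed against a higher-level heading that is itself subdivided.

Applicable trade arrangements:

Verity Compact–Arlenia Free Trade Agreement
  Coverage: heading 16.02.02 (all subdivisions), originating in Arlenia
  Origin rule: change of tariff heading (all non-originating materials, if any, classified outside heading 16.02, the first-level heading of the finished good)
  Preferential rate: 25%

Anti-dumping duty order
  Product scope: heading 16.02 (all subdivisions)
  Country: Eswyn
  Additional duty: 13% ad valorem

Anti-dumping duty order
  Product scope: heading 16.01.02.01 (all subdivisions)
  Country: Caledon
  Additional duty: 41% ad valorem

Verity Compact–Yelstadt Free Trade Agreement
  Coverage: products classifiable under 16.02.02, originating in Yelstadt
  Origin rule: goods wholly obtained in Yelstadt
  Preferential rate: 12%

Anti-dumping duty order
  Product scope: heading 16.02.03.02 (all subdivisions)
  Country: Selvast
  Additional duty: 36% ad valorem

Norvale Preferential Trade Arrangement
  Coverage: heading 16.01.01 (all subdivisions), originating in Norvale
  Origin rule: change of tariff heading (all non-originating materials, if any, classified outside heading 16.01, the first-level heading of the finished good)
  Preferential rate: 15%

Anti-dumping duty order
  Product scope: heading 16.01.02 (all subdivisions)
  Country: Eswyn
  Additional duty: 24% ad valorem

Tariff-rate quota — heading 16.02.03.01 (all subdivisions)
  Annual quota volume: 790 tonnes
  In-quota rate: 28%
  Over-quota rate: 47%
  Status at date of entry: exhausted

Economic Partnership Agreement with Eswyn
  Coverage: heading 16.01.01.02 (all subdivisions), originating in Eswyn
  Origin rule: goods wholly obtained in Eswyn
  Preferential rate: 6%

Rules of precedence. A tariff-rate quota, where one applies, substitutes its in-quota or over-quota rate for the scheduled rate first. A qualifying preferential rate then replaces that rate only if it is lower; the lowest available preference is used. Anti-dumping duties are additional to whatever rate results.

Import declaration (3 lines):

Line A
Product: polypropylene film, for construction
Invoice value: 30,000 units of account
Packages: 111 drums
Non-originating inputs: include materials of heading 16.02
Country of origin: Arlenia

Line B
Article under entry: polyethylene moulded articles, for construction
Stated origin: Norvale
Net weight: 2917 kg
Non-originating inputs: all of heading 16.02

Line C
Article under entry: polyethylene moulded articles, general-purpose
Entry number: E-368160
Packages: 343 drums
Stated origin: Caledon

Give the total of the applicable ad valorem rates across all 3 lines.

87%

Line A: polypropylene → 16.02; film → 16.02.02; for construction → 16.02.02.01. Scheduled 37%. Arlenia agreement on 16.02.02: CTH not met. → 37%.
Line B: polyethylene → 16.01; moulded articles → 16.01.02; for construction → 16.01.02.03. Scheduled 29%. Norvale agreement on 16.01.01: 16.01.02.03 not covered. → 29%.
Line C: polyethylene → 16.01; moulded articles → 16.01.02; general-purpose → 16.01.02.02. Scheduled 21%. No special measure applies. → 21%.
Sum: 37% + 29% + 21% = 87%.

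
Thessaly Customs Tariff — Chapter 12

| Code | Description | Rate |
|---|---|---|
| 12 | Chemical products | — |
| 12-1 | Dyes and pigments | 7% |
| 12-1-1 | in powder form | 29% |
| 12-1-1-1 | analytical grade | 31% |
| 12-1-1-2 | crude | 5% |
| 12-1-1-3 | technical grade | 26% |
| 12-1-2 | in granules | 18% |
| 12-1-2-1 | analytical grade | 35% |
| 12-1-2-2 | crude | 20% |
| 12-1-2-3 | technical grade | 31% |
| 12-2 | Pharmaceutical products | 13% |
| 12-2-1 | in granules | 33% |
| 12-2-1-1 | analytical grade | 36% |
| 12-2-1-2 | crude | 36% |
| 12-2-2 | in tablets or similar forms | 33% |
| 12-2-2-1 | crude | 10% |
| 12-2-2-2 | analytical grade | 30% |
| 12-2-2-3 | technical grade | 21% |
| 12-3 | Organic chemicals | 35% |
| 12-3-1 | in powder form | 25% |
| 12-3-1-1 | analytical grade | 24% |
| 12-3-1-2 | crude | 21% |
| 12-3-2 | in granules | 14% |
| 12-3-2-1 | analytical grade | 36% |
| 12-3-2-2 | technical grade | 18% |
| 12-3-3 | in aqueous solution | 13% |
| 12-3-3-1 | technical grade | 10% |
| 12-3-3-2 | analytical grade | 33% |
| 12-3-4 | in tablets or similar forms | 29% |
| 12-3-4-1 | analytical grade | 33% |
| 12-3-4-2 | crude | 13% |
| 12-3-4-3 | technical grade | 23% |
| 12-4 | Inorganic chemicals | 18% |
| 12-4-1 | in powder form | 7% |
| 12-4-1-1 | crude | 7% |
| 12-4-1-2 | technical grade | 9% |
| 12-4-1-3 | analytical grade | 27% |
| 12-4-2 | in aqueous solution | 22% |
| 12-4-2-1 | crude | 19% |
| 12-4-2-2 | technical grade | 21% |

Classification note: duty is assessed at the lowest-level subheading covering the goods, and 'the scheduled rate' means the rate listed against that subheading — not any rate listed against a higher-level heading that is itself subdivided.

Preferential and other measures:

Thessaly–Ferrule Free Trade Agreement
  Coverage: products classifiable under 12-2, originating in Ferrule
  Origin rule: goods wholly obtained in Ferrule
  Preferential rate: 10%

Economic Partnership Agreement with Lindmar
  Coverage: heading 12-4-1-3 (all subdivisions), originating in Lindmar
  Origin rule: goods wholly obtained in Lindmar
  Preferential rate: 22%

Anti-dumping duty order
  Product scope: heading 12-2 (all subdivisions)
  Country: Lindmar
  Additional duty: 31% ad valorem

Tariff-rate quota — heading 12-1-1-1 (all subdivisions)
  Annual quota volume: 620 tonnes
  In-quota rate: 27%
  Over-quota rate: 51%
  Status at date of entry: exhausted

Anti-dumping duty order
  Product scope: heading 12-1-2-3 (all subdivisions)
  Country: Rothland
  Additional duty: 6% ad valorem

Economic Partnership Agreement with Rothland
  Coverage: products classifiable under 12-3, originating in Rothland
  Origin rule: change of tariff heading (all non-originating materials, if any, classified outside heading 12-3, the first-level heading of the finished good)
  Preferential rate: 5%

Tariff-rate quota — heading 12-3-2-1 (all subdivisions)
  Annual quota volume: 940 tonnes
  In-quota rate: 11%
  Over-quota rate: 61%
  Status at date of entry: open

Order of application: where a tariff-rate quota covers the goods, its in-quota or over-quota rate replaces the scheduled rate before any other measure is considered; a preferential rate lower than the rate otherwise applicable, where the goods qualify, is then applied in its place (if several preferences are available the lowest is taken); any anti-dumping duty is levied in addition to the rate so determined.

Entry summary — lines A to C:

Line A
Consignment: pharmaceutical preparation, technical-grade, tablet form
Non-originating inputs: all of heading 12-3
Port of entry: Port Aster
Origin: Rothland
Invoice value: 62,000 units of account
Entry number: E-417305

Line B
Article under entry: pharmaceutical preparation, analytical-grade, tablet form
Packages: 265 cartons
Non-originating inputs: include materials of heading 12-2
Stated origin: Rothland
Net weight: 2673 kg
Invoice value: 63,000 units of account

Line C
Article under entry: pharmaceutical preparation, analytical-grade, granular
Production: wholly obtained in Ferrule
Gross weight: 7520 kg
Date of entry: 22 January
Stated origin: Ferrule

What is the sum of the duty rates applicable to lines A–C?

61%

Line A: pharmaceutical → 12-2; tablet form → 12-2-2; technical-grade → 12-2-2-3. Scheduled 21%. Rothland agreement on 12-3: 12-2-2-3 not covered. → 21%.
Line B: pharmaceutical → 12-2; tablet form → 12-2-2; analytical-grade → 12-2-2-2. Scheduled 30%. Rothland agreement on 12-3: 12-2-2-2 not covered. → 30%.
Line C: pharmaceutical → 12-2; granular → 12-2-1; analytical-grade → 12-2-1-1. Scheduled 36%. Ferrule agreement on 12-2: wholly obtained → 10% available; preferential 10%. → 10%.
Sum: 21% + 30% + 10% = 61%.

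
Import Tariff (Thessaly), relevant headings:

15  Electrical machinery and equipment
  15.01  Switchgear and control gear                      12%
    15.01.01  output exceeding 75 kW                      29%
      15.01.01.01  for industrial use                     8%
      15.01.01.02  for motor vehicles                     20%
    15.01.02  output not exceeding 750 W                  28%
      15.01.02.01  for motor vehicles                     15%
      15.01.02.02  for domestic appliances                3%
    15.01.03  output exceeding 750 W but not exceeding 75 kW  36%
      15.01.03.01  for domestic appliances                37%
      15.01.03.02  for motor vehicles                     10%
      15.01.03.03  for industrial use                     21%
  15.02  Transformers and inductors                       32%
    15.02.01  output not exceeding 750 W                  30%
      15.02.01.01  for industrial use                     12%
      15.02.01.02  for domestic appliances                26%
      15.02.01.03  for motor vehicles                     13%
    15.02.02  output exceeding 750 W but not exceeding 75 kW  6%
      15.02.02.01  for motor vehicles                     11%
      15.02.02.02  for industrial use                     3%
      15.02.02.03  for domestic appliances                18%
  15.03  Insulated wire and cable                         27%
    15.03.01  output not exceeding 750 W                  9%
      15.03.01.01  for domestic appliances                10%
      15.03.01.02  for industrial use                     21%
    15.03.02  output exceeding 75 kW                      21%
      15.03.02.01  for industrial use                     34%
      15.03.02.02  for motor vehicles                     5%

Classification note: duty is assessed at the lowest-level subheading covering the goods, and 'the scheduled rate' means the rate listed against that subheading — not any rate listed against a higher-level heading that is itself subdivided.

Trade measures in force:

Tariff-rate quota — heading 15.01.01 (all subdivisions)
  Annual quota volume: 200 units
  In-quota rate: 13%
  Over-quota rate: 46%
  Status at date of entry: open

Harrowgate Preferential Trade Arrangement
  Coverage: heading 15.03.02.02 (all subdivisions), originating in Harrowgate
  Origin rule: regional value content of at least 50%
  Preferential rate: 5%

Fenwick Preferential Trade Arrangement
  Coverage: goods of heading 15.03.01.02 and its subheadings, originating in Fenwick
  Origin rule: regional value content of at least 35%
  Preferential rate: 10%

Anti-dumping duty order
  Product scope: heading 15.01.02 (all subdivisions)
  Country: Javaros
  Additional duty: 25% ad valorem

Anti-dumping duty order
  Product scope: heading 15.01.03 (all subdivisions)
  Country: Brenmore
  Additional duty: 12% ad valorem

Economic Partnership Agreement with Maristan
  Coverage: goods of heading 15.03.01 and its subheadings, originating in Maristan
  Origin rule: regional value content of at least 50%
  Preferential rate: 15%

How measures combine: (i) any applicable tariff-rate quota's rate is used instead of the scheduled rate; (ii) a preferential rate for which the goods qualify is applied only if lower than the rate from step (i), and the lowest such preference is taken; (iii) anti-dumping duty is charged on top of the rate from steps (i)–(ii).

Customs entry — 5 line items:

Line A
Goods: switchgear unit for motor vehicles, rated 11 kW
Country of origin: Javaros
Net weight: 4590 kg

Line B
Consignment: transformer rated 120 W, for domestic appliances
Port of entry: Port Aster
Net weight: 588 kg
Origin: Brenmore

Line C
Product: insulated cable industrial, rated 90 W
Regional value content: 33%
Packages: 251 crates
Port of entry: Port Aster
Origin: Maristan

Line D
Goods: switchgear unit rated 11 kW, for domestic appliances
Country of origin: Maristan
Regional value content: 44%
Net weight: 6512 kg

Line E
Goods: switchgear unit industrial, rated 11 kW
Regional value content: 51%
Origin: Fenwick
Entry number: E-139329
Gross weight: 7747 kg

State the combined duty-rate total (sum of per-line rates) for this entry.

115%

Line A: switchgear unit → 15.01; rated 11 kW → 15.01.03; for motor vehicles → 15.01.03.02. Scheduled 10%. No special measure applies. → 10%.
Line B: transformer → 15.02; rated 120 W → 15.02.01; for domestic appliances → 15.02.01.02. Scheduled 26%. No special measure applies. → 26%.
Line C: insulated cable → 15.03; rated 90 W → 15.03.01; industrial → 15.03.01.02. Scheduled 21%. Maristan agreement on 15.03.01: RVC < 50%. → 21%.
Line D: switchgear unit → 15.01; rated 11 kW → 15.01.03; for domestic appliances → 15.01.03.01. Scheduled 37%. Maristan agreement on 15.03.01: 15.01.03.01 not covered. → 37%.
Line E: switchgear unit → 15.01; rated 11 kW → 15.01.03; industrial → 15.01.03.03. Scheduled 21%. Fenwick agreement on 15.03.01.02: 15.01.03.03 not covered. → 21%.
Sum: 10% + 26% + 21% + 37% + 21% = 115%.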